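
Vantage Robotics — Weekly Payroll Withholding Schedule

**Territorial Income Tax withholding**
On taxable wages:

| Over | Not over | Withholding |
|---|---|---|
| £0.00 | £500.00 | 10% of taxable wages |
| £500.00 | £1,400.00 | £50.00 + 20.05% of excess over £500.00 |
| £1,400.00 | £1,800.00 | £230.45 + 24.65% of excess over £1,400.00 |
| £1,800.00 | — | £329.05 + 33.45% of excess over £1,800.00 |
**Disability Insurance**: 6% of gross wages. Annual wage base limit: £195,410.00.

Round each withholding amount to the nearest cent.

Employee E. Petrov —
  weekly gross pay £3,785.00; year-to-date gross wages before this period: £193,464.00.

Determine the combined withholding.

£1,109.79

Territorial Income Tax: taxable = £3,785.00
  £329.05 + 33.45% × (£3,785.00 − £1,800.00) = £329.05 + 33.45% × £1,985.00 = £993.03
Disability Insurance: cap £195,410.00 − YTD £193,464.00 = £1,946.00 subject; 6% × £1,946.00 = £116.76
Total: £993.03 + £116.76 = £1,109.79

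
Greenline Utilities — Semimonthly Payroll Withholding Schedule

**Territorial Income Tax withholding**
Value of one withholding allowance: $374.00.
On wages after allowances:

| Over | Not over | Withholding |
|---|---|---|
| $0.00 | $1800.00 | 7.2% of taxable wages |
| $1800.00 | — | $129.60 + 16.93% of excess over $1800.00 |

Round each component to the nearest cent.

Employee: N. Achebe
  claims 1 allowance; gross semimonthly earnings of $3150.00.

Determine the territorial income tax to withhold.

Territorial Income Tax: taxable = $3150.00 − 1×$374.00 = $2776.00
  $129.60 + 16.93% × ($2776.00 − $1800.00) = $129.60 + 16.93% × $976.00 = $294.84

$294.84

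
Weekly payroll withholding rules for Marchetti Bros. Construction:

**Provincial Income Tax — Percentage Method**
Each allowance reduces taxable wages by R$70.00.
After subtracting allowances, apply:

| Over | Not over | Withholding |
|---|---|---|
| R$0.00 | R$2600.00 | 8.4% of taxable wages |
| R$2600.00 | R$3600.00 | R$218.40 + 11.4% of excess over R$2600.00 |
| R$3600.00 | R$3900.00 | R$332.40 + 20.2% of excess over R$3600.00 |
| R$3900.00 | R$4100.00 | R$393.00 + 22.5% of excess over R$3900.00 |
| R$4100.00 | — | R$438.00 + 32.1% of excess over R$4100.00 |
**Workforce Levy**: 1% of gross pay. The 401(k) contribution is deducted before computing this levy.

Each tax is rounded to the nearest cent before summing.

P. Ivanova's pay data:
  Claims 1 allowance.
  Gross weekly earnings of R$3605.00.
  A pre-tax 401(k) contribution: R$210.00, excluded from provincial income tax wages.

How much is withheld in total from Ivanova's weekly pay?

Provincial Income Tax: taxable = R$3605.00 − R$210.00 − 1×R$70.00 = R$3325.00
  R$218.40 + 11.4% × (R$3325.00 − R$2600.00) = R$218.40 + 11.4% × R$725.00 = R$301.05
Workforce Levy: 1% × R$3395.00 = R$33.95
Total: R$301.05 + R$33.95 = R$335.00

R$335.00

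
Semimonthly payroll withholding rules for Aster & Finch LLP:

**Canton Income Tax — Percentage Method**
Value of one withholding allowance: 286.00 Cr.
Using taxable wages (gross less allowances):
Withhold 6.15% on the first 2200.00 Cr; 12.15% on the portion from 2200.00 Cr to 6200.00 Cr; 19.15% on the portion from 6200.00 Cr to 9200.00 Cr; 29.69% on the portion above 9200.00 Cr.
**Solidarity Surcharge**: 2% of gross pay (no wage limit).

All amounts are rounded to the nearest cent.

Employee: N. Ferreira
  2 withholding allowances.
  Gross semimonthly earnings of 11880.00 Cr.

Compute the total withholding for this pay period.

Canton Income Tax: taxable = 11880.00 Cr − 2×286.00 Cr = 11308.00 Cr
  1195.80 Cr + 29.69% × (11308.00 Cr − 9200.00 Cr) = 1195.80 Cr + 29.69% × 2108.00 Cr = 1821.67 Cr
Solidarity Surcharge: 2% × 11880.00 Cr = 237.60 Cr
Total: 1821.67 Cr + 237.60 Cr = 2059.27 Cr

2059.27 Cr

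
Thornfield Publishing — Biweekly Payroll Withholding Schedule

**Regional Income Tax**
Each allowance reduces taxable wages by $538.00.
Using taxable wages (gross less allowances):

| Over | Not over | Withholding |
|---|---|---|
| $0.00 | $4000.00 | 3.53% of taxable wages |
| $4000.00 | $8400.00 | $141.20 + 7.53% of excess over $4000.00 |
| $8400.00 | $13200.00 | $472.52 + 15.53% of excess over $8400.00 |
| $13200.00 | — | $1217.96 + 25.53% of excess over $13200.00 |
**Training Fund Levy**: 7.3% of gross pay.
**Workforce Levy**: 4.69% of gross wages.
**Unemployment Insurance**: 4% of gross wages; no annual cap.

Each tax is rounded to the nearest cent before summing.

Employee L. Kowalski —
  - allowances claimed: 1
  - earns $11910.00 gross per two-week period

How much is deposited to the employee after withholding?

Regional Income Tax: taxable = $11910.00 − 1×$538.00 = $11372.00
  $472.52 + 15.53% × ($11372.00 − $8400.00) = $472.52 + 15.53% × $2972.00 = $934.07
Training Fund Levy: 7.3% × $11910.00 = $869.43
Workforce Levy: 4.69% × $11910.00 = $558.58
Unemployment Insurance: 4% × $11910.00 = $476.40
Total withheld: $934.07 + $869.43 + $558.58 + $476.40 = $2838.48
Net pay: $11910.00 − $2838.48 = $9071.52

$9071.52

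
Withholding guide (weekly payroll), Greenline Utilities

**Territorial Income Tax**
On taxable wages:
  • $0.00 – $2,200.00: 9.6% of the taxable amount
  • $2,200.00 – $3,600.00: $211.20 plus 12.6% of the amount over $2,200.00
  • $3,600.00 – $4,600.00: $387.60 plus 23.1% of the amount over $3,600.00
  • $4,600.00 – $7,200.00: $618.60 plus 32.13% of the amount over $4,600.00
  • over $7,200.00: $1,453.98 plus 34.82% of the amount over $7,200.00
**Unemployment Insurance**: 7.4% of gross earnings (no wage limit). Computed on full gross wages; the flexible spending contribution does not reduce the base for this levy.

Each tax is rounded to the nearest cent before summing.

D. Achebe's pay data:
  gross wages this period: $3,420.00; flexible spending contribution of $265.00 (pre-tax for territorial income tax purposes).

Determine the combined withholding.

$584.61

Territorial Income Tax: taxable = $3,420.00 − $265.00 = $3,155.00
  $211.20 + 12.6% × ($3,155.00 − $2,200.00) = $211.20 + 12.6% × $955.00 = $331.53
Unemployment Insurance: 7.4% × $3,420.00 = $253.08
Total: $331.53 + $253.08 = $584.61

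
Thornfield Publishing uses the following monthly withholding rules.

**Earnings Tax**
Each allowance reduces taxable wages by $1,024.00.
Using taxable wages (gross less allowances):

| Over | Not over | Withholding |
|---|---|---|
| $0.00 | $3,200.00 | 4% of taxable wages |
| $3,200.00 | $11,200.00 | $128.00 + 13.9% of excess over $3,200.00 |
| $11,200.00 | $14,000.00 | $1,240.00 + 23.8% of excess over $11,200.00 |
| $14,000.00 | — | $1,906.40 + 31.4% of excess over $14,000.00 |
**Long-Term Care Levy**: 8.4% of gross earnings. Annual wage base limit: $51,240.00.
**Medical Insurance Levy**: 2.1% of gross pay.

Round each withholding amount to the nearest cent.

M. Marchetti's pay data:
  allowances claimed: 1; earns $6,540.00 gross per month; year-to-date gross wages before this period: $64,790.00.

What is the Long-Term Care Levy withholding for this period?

$0.00

Long-Term Care Levy: YTD $64,790.00 ≥ cap $51,240.00 → $0.00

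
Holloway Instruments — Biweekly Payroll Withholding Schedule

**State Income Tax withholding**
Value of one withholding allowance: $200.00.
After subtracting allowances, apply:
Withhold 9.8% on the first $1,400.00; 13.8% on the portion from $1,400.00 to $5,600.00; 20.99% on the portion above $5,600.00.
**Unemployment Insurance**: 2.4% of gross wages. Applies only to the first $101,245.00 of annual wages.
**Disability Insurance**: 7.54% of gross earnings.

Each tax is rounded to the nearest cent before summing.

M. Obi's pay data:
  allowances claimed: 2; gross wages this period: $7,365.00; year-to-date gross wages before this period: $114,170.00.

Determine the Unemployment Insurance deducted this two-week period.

$0.00

Unemployment Insurance: YTD $114,170.00 ≥ cap $101,245.00 → $0.00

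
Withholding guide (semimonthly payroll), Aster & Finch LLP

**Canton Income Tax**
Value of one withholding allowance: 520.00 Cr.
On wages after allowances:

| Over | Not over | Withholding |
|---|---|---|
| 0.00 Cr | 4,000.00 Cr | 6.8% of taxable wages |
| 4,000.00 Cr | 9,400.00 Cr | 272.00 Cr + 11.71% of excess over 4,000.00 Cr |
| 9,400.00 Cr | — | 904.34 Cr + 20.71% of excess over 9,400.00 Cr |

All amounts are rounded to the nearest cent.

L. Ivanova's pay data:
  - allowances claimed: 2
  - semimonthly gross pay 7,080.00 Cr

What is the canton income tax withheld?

510.88 Cr

Canton Income Tax: taxable = 7,080.00 Cr − 2×520.00 Cr = 6,040.00 Cr
  272.00 Cr + 11.71% × (6,040.00 Cr − 4,000.00 Cr) = 272.00 Cr + 11.71% × 2,040.00 Cr = 510.88 Cr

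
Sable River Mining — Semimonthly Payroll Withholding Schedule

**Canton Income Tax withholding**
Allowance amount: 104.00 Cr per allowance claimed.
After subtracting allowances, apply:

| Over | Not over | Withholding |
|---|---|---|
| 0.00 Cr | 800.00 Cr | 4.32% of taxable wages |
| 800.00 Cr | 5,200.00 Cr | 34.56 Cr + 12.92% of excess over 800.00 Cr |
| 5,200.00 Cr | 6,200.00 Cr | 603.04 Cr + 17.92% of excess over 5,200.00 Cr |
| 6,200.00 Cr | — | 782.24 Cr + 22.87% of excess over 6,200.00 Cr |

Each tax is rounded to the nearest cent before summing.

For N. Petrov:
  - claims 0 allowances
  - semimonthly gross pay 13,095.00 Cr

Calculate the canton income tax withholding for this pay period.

2,359.13 Cr

Canton Income Tax: taxable = 13,095.00 Cr
  782.24 Cr + 22.87% × (13,095.00 Cr − 6,200.00 Cr) = 782.24 Cr + 22.87% × 6,895.00 Cr = 2,359.13 Cr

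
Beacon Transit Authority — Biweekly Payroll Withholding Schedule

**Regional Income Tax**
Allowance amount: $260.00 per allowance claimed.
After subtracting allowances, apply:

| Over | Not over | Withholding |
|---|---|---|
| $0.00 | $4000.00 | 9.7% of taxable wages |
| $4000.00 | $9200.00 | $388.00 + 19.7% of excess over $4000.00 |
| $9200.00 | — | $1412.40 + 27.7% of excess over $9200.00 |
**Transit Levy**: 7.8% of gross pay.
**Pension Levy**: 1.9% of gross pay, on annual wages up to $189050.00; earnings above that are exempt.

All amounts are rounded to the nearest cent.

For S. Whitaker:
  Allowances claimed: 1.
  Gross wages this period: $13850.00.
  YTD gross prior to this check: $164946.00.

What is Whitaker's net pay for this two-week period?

Regional Income Tax: taxable = $13850.00 − 1×$260.00 = $13590.00
  $1412.40 + 27.7% × ($13590.00 − $9200.00) = $1412.40 + 27.7% × $4390.00 = $2628.43
Transit Levy: 7.8% × $13850.00 = $1080.30
Pension Levy: 1.9% × $13850.00 = $263.15
Total withheld: $2628.43 + $1080.30 + $263.15 = $3971.88
Net pay: $13850.00 − $3971.88 = $9878.12

$9878.12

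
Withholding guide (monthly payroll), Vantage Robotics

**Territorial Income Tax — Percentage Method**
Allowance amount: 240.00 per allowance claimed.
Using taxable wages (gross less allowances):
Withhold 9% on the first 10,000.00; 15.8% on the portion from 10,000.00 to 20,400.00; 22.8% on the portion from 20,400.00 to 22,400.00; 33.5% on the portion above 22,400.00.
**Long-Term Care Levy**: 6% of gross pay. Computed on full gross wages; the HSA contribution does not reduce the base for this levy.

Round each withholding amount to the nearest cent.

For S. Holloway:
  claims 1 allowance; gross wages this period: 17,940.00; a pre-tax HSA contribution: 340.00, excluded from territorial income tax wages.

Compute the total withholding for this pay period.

Territorial Income Tax: taxable = 17,940.00 − 340.00 − 1×240.00 = 17,360.00
  900.00 + 15.8% × (17,360.00 − 10,000.00) = 900.00 + 15.8% × 7,360.00 = 2,062.88
Long-Term Care Levy: 6% × 17,940.00 = 1,076.40
Total: 2,062.88 + 1,076.40 = 3,139.28

3,139.28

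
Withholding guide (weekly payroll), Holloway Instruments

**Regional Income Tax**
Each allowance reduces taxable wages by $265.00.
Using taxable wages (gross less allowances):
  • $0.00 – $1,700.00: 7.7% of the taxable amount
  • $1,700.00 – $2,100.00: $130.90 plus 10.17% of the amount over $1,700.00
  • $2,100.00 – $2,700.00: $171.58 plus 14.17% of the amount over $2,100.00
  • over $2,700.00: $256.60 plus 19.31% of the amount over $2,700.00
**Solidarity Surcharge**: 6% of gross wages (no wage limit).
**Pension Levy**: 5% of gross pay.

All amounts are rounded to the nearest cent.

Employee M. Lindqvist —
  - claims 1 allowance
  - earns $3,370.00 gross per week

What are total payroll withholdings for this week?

Regional Income Tax: taxable = $3,370.00 − 1×$265.00 = $3,105.00
  $256.60 + 19.31% × ($3,105.00 − $2,700.00) = $256.60 + 19.31% × $405.00 = $334.81
Solidarity Surcharge: 6% × $3,370.00 = $202.20
Pension Levy: 5% × $3,370.00 = $168.50
Total: $334.81 + $202.20 + $168.50 = $705.51

$705.51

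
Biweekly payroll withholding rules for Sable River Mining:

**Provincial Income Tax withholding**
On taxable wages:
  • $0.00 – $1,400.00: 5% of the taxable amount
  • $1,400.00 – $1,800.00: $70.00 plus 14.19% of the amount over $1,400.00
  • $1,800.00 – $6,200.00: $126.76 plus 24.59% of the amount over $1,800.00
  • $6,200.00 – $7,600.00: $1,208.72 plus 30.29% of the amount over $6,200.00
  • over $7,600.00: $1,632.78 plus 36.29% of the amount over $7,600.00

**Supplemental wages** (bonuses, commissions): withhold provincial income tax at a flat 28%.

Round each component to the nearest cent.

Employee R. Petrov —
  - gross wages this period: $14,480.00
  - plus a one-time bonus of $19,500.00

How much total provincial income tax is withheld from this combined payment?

$9,589.53

Provincial Income Tax: taxable = $14,480.00
  $1,632.78 + 36.29% × ($14,480.00 − $7,600.00) = $1,632.78 + 36.29% × $6,880.00 = $4,129.53
Supplemental (28% flat on bonus): 28% × $19,500.00 = $5,460.00
Total provincial income tax: $4,129.53 + $5,460.00 = $9,589.53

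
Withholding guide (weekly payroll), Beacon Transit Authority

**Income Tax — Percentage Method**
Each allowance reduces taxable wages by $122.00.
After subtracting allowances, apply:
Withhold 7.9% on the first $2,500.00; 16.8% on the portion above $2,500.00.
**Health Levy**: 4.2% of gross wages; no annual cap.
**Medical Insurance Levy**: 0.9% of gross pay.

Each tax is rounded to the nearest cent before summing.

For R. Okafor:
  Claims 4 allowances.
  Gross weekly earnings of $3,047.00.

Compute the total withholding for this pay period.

Income Tax: taxable = $3,047.00 − 4×$122.00 = $2,559.00
  $197.50 + 16.8% × ($2,559.00 − $2,500.00) = $197.50 + 16.8% × $59.00 = $207.41
Health Levy: 4.2% × $3,047.00 = $127.97
Medical Insurance Levy: 0.9% × $3,047.00 = $27.42
Total: $207.41 + $127.97 + $27.42 = $362.80

$362.80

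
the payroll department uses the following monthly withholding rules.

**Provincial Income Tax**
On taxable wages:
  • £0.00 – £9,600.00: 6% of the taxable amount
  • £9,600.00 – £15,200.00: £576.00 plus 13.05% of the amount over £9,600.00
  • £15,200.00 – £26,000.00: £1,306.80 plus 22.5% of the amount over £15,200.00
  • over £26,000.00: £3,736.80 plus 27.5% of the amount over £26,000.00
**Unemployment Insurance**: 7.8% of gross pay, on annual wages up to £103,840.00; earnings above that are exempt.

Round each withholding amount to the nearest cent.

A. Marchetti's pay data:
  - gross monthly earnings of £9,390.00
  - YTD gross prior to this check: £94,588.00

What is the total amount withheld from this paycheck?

Provincial Income Tax: taxable = £9,390.00
  6% × £9,390.00 = £563.40
Unemployment Insurance: cap £103,840.00 − YTD £94,588.00 = £9,252.00 subject; 7.8% × £9,252.00 = £721.66
Total: £563.40 + £721.66 = £1,285.06

£1,285.06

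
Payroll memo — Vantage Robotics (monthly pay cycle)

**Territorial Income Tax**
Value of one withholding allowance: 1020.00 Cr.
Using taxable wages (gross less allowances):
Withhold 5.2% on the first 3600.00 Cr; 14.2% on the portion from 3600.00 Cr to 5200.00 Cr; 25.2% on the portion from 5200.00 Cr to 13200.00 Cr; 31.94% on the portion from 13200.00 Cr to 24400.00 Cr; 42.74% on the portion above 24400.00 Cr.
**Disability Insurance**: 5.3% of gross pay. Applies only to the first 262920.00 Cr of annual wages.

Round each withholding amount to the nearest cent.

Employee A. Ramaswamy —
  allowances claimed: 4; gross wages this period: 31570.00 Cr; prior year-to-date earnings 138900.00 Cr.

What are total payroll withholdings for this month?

9001.56 Cr

Territorial Income Tax: taxable = 31570.00 Cr − 4×1020.00 Cr = 27490.00 Cr
  6007.68 Cr + 42.74% × (27490.00 Cr − 24400.00 Cr) = 6007.68 Cr + 42.74% × 3090.00 Cr = 7328.35 Cr
Disability Insurance: 5.3% × 31570.00 Cr = 1673.21 Cr
Total: 7328.35 Cr + 1673.21 Cr = 9001.56 Cr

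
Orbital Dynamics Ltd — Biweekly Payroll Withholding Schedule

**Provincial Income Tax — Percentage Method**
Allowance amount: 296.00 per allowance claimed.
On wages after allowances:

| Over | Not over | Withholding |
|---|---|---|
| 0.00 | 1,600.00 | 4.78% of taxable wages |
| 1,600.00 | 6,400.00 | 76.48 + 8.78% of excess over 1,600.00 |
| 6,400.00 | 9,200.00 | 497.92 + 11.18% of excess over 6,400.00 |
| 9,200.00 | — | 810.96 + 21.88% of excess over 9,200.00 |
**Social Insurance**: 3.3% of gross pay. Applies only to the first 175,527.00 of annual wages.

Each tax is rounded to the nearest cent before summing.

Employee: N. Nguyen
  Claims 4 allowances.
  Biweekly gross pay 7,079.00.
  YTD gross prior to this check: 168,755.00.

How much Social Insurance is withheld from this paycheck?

223.48

Social Insurance: cap 175,527.00 − YTD 168,755.00 = 6,772.00 subject; 3.3% × 6,772.00 = 223.48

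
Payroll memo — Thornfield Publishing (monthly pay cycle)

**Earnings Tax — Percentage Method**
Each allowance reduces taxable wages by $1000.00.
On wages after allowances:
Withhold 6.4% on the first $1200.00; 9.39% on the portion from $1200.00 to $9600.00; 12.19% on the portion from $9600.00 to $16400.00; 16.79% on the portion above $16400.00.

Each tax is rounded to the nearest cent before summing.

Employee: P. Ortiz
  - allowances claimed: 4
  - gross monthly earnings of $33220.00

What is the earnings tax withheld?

Earnings Tax: taxable = $33220.00 − 4×$1000.00 = $29220.00
  $1694.48 + 16.79% × ($29220.00 − $16400.00) = $1694.48 + 16.79% × $12820.00 = $3846.96

$3846.96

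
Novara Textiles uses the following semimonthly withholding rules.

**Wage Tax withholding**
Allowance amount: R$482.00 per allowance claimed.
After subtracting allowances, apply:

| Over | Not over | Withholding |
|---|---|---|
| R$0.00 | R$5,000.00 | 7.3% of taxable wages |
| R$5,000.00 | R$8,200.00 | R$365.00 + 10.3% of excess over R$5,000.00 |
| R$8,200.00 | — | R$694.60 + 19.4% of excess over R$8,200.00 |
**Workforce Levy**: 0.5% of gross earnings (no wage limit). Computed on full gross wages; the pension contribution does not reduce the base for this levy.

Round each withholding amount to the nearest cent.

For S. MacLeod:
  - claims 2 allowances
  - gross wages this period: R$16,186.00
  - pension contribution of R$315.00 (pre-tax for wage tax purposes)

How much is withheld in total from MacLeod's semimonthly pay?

R$2,076.69

Wage Tax: taxable = R$16,186.00 − R$315.00 − 2×R$482.00 = R$14,907.00
  R$694.60 + 19.4% × (R$14,907.00 − R$8,200.00) = R$694.60 + 19.4% × R$6,707.00 = R$1,995.76
Workforce Levy: 0.5% × R$16,186.00 = R$80.93
Total: R$1,995.76 + R$80.93 = R$2,076.69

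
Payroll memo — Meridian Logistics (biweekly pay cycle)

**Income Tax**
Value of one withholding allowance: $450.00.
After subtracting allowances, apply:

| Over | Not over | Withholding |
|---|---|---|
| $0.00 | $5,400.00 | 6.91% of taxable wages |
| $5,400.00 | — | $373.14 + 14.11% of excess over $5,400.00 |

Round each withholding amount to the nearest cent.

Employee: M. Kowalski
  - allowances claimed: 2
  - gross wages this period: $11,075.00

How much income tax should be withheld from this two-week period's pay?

Income Tax: taxable = $11,075.00 − 2×$450.00 = $10,175.00
  $373.14 + 14.11% × ($10,175.00 − $5,400.00) = $373.14 + 14.11% × $4,775.00 = $1,046.89

$1,046.89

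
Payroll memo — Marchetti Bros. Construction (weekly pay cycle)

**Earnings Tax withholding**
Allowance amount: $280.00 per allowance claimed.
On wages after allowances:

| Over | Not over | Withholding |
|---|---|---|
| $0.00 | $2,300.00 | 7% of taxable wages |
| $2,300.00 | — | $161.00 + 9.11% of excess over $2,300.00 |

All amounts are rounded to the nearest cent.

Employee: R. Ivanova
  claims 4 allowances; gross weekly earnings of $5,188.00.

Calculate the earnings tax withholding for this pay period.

$322.06

Earnings Tax: taxable = $5,188.00 − 4×$280.00 = $4,068.00
  $161.00 + 9.11% × ($4,068.00 − $2,300.00) = $161.00 + 9.11% × $1,768.00 = $322.06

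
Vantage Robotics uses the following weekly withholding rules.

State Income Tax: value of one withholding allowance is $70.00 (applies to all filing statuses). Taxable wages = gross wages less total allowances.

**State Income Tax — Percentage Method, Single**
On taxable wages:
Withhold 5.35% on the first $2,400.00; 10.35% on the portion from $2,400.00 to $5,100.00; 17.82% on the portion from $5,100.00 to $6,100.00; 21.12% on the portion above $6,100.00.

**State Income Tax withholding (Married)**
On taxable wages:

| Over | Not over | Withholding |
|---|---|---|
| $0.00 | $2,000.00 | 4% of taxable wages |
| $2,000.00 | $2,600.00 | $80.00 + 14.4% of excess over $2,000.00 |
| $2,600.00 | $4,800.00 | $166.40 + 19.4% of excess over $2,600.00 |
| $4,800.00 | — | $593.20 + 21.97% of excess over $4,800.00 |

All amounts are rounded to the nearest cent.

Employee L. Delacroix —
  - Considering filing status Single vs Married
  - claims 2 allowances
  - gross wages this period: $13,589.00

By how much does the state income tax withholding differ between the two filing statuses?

State Income Tax (Single): taxable = $13,589.00 − 2×$70.00 = $13,449.00
  $586.05 + 21.12% × ($13,449.00 − $6,100.00) = $586.05 + 21.12% × $7,349.00 = $2,138.16
State Income Tax (Married): taxable = $13,589.00 − 2×$70.00 = $13,449.00
  $593.20 + 21.97% × ($13,449.00 − $4,800.00) = $593.20 + 21.97% × $8,649.00 = $2,493.39
Difference: |$2,138.16 − $2,493.39| = $355.23 (higher under Married)

$355.23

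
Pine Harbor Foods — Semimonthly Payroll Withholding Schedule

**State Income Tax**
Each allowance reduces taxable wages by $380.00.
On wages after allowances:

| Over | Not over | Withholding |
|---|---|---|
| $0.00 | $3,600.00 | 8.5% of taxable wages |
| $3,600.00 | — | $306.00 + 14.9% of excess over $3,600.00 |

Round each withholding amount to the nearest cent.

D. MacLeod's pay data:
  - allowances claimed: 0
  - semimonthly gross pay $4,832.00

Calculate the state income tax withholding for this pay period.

$489.57

State Income Tax: taxable = $4,832.00
  $306.00 + 14.9% × ($4,832.00 − $3,600.00) = $306.00 + 14.9% × $1,232.00 = $489.57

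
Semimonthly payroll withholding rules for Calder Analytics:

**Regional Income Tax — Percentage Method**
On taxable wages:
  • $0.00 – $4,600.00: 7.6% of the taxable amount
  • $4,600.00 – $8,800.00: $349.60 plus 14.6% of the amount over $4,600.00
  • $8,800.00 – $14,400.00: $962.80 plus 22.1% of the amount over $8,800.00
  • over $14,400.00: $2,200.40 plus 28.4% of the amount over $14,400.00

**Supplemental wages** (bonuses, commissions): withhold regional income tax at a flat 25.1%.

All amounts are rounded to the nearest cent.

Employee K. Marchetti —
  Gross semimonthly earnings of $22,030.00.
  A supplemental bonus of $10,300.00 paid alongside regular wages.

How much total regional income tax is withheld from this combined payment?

Regional Income Tax: taxable = $22,030.00
  $2,200.40 + 28.4% × ($22,030.00 − $14,400.00) = $2,200.40 + 28.4% × $7,630.00 = $4,367.32
Supplemental (25.1% flat on bonus): 25.1% × $10,300.00 = $2,585.30
Total regional income tax: $4,367.32 + $2,585.30 = $6,952.62

$6,952.62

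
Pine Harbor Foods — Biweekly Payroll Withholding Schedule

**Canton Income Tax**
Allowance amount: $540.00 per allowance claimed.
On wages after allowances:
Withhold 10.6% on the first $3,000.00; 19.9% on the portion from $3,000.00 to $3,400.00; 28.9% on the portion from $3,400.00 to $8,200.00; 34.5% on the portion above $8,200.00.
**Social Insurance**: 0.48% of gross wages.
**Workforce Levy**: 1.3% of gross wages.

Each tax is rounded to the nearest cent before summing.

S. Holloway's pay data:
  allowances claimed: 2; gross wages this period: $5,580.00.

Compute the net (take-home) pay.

$4,765.18

Canton Income Tax: taxable = $5,580.00 − 2×$540.00 = $4,500.00
  $397.60 + 28.9% × ($4,500.00 − $3,400.00) = $397.60 + 28.9% × $1,100.00 = $715.50
Social Insurance: 0.48% × $5,580.00 = $26.78
Workforce Levy: 1.3% × $5,580.00 = $72.54
Total withheld: $715.50 + $26.78 + $72.54 = $814.82
Net pay: $5,580.00 − $814.82 = $4,765.18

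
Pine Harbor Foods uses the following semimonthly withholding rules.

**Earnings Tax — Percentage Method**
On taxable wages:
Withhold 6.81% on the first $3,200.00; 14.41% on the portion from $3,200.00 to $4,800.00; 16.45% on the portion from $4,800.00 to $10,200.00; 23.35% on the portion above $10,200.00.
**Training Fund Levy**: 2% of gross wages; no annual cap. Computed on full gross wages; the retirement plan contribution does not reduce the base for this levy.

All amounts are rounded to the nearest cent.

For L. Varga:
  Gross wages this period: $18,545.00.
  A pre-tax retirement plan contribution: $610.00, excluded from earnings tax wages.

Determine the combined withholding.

$3,513.80

Earnings Tax: taxable = $18,545.00 − $610.00 = $17,935.00
  $1,336.78 + 23.35% × ($17,935.00 − $10,200.00) = $1,336.78 + 23.35% × $7,735.00 = $3,142.90
Training Fund Levy: 2% × $18,545.00 = $370.90
Total: $3,142.90 + $370.90 = $3,513.80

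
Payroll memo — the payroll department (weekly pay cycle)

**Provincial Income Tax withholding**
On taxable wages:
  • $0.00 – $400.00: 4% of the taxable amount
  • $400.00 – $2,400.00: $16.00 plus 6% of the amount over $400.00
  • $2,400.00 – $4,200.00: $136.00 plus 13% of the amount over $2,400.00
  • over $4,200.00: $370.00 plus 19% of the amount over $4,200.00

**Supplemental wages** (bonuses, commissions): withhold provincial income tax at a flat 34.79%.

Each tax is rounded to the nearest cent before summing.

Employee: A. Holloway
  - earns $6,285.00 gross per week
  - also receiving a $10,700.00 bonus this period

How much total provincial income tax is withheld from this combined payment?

$4,488.68

Provincial Income Tax: taxable = $6,285.00
  $370.00 + 19% × ($6,285.00 − $4,200.00) = $370.00 + 19% × $2,085.00 = $766.15
Supplemental (34.79% flat on bonus): 34.79% × $10,700.00 = $3,722.53
Total provincial income tax: $766.15 + $3,722.53 = $4,488.68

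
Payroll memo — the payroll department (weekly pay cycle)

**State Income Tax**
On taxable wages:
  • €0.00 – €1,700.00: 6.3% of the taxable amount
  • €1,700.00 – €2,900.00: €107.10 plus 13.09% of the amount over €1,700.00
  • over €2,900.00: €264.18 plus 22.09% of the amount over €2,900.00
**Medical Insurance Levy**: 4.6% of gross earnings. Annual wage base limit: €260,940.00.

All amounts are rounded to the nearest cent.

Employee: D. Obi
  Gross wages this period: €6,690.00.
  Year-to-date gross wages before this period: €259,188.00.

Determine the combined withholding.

State Income Tax: taxable = €6,690.00
  €264.18 + 22.09% × (€6,690.00 − €2,900.00) = €264.18 + 22.09% × €3,790.00 = €1,101.39
Medical Insurance Levy: cap €260,940.00 − YTD €259,188.00 = €1,752.00 subject; 4.6% × €1,752.00 = €80.59
Total: €1,101.39 + €80.59 = €1,181.98

€1,181.98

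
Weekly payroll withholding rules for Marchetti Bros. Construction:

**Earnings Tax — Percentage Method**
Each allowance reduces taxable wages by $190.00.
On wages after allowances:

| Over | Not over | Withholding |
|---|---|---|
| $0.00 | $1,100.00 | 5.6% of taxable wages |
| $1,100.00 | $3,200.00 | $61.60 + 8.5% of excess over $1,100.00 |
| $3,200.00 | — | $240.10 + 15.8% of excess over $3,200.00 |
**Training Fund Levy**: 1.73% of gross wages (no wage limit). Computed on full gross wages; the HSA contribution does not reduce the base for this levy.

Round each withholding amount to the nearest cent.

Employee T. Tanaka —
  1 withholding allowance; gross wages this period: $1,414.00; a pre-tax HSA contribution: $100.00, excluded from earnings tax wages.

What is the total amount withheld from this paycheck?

$88.10

Earnings Tax: taxable = $1,414.00 − $100.00 − 1×$190.00 = $1,124.00
  $61.60 + 8.5% × ($1,124.00 − $1,100.00) = $61.60 + 8.5% × $24.00 = $63.64
Training Fund Levy: 1.73% × $1,414.00 = $24.46
Total: $63.64 + $24.46 = $88.10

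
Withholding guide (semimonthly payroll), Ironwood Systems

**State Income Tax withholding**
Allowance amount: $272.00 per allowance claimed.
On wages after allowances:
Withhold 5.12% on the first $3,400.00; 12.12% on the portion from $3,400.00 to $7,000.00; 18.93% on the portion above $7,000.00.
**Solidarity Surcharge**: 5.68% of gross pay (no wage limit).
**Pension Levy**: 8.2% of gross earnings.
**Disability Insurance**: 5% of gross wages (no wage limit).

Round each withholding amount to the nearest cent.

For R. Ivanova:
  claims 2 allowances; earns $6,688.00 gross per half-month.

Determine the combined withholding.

State Income Tax: taxable = $6,688.00 − 2×$272.00 = $6,144.00
  $174.08 + 12.12% × ($6,144.00 − $3,400.00) = $174.08 + 12.12% × $2,744.00 = $506.65
Solidarity Surcharge: 5.68% × $6,688.00 = $379.88
Pension Levy: 8.2% × $6,688.00 = $548.42
Disability Insurance: 5% × $6,688.00 = $334.40
Total: $506.65 + $379.88 + $548.42 + $334.40 = $1,769.35

$1,769.35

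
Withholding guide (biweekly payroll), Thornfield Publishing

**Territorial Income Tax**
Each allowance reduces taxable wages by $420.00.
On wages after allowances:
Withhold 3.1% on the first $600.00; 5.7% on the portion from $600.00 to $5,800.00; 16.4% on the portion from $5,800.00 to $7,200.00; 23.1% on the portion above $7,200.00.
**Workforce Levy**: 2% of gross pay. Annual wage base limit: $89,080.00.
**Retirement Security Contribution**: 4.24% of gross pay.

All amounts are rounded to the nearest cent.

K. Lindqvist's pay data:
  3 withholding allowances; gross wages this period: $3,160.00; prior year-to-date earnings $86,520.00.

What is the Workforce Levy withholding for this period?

Workforce Levy: cap $89,080.00 − YTD $86,520.00 = $2,560.00 subject; 2% × $2,560.00 = $51.20

$51.20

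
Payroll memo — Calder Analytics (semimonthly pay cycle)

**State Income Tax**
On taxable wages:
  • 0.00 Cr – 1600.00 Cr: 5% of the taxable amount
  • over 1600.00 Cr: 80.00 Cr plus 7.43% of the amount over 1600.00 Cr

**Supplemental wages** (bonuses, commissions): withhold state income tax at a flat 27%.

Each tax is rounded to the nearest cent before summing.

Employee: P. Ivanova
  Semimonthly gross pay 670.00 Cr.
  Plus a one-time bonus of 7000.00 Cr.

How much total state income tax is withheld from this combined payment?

1923.50 Cr

State Income Tax: taxable = 670.00 Cr
  5% × 670.00 Cr = 33.50 Cr
Supplemental (27% flat on bonus): 27% × 7000.00 Cr = 1890.00 Cr
Total state income tax: 33.50 Cr + 1890.00 Cr = 1923.50 Cr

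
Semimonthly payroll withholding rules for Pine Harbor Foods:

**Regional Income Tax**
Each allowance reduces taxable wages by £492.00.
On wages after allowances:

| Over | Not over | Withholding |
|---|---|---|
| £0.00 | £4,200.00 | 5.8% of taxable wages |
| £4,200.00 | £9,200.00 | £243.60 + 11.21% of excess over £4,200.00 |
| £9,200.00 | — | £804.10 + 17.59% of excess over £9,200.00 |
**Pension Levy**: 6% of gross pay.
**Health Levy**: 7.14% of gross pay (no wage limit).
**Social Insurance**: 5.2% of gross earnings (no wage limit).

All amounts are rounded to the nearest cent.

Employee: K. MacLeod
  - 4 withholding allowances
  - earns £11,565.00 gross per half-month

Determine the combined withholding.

Regional Income Tax: taxable = £11,565.00 − 4×£492.00 = £9,597.00
  £804.10 + 17.59% × (£9,597.00 − £9,200.00) = £804.10 + 17.59% × £397.00 = £873.93
Pension Levy: 6% × £11,565.00 = £693.90
Health Levy: 7.14% × £11,565.00 = £825.74
Social Insurance: 5.2% × £11,565.00 = £601.38
Total: £873.93 + £693.90 + £825.74 + £601.38 = £2,994.95

£2,994.95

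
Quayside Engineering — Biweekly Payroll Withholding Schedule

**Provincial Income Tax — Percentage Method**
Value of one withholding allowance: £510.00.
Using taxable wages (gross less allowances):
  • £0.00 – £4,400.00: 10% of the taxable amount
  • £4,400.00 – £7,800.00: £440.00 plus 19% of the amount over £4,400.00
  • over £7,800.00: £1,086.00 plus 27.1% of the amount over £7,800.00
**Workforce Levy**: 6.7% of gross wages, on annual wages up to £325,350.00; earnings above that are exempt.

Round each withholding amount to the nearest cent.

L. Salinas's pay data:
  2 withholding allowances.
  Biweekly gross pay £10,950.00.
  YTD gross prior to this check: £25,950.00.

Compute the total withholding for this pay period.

£2,396.88

Provincial Income Tax: taxable = £10,950.00 − 2×£510.00 = £9,930.00
  £1,086.00 + 27.1% × (£9,930.00 − £7,800.00) = £1,086.00 + 27.1% × £2,130.00 = £1,663.23
Workforce Levy: 6.7% × £10,950.00 = £733.65
Total: £1,663.23 + £733.65 = £2,396.88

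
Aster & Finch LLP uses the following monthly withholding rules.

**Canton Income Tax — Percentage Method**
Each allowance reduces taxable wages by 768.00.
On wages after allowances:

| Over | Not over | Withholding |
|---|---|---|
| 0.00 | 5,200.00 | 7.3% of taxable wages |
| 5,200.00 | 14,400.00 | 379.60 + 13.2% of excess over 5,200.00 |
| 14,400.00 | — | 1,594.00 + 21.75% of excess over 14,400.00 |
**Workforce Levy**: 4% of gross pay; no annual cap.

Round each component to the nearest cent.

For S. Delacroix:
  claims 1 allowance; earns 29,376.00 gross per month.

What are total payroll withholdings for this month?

5,859.28

Canton Income Tax: taxable = 29,376.00 − 1×768.00 = 28,608.00
  1,594.00 + 21.75% × (28,608.00 − 14,400.00) = 1,594.00 + 21.75% × 14,208.00 = 4,684.24
Workforce Levy: 4% × 29,376.00 = 1,175.04
Total: 4,684.24 + 1,175.04 = 5,859.28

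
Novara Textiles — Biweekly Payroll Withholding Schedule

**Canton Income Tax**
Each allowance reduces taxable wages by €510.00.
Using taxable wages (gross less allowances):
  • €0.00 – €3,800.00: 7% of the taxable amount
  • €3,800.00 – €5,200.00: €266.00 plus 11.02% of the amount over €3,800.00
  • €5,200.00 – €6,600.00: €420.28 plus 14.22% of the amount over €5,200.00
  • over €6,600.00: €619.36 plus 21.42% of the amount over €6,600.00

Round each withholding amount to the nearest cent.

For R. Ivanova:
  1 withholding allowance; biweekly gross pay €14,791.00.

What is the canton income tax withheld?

Canton Income Tax: taxable = €14,791.00 − 1×€510.00 = €14,281.00
  €619.36 + 21.42% × (€14,281.00 − €6,600.00) = €619.36 + 21.42% × €7,681.00 = €2,264.63

€2,264.63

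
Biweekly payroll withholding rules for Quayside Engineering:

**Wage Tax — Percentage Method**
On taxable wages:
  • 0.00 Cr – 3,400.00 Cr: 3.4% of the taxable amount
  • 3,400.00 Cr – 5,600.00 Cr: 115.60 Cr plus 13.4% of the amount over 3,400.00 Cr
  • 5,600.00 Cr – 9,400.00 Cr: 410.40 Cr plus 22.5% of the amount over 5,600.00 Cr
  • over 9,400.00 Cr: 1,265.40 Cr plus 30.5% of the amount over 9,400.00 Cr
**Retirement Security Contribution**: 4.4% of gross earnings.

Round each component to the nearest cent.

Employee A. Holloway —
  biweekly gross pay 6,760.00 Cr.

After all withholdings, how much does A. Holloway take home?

Wage Tax: taxable = 6,760.00 Cr
  410.40 Cr + 22.5% × (6,760.00 Cr − 5,600.00 Cr) = 410.40 Cr + 22.5% × 1,160.00 Cr = 671.40 Cr
Retirement Security Contribution: 4.4% × 6,760.00 Cr = 297.44 Cr
Total withheld: 671.40 Cr + 297.44 Cr = 968.84 Cr
Net pay: 6,760.00 Cr − 968.84 Cr = 5,791.16 Cr

5,791.16 Cr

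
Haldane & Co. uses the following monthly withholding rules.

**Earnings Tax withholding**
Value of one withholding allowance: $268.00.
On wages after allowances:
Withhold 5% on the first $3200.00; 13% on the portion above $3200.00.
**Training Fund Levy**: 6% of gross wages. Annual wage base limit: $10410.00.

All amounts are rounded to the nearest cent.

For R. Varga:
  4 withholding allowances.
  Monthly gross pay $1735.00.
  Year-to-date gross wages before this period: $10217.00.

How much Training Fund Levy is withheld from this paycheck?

$11.58

Training Fund Levy: cap $10410.00 − YTD $10217.00 = $193.00 subject; 6% × $193.00 = $11.58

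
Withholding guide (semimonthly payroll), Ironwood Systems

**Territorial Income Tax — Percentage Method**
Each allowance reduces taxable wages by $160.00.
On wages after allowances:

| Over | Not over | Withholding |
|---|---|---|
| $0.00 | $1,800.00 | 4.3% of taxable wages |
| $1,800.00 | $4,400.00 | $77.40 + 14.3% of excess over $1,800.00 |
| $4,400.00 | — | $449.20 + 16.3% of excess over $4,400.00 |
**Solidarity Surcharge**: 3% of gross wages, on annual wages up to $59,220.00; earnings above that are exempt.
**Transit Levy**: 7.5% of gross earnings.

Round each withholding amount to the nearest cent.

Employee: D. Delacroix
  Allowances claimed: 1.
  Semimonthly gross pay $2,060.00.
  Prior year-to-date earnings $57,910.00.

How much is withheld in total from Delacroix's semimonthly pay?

Territorial Income Tax: taxable = $2,060.00 − 1×$160.00 = $1,900.00
  $77.40 + 14.3% × ($1,900.00 − $1,800.00) = $77.40 + 14.3% × $100.00 = $91.70
Solidarity Surcharge: cap $59,220.00 − YTD $57,910.00 = $1,310.00 subject; 3% × $1,310.00 = $39.30
Transit Levy: 7.5% × $2,060.00 = $154.50
Total: $91.70 + $39.30 + $154.50 = $285.50

$285.50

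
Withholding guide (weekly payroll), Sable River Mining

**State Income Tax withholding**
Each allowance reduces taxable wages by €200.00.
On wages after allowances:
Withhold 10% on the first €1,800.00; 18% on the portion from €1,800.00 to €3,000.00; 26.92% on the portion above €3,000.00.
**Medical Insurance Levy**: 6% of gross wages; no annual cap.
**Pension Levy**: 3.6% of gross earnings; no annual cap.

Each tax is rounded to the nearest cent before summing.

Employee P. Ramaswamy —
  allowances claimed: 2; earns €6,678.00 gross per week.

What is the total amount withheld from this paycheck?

State Income Tax: taxable = €6,678.00 − 2×€200.00 = €6,278.00
  €396.00 + 26.92% × (€6,278.00 − €3,000.00) = €396.00 + 26.92% × €3,278.00 = €1,278.44
Medical Insurance Levy: 6% × €6,678.00 = €400.68
Pension Levy: 3.6% × €6,678.00 = €240.41
Total: €1,278.44 + €400.68 + €240.41 = €1,919.53

€1,919.53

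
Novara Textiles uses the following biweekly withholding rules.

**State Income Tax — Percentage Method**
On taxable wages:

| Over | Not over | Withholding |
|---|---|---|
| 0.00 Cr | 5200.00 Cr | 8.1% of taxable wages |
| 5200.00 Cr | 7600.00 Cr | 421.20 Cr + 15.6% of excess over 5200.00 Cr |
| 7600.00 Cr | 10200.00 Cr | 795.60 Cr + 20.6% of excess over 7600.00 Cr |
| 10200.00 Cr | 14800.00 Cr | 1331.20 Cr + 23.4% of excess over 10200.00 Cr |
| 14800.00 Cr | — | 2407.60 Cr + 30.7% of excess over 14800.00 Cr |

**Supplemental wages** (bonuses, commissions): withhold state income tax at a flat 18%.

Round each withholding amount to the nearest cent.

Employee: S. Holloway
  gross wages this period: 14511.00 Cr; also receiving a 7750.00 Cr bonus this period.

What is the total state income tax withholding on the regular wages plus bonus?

State Income Tax: taxable = 14511.00 Cr
  1331.20 Cr + 23.4% × (14511.00 Cr − 10200.00 Cr) = 1331.20 Cr + 23.4% × 4311.00 Cr = 2339.97 Cr
Supplemental (18% flat on bonus): 18% × 7750.00 Cr = 1395.00 Cr
Total state income tax: 2339.97 Cr + 1395.00 Cr = 3734.97 Cr

3734.97 Cr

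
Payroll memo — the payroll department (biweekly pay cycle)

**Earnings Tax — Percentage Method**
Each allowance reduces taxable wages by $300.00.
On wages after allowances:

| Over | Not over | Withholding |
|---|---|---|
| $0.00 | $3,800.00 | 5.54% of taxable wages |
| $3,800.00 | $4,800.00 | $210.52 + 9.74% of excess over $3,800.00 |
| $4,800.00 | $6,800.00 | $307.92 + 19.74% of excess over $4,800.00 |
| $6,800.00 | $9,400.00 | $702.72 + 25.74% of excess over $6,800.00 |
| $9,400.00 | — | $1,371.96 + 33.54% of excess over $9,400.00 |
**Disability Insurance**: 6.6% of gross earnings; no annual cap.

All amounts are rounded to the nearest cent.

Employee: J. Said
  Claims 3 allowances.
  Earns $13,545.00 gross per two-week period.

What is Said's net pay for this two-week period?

Earnings Tax: taxable = $13,545.00 − 3×$300.00 = $12,645.00
  $1,371.96 + 33.54% × ($12,645.00 − $9,400.00) = $1,371.96 + 33.54% × $3,245.00 = $2,460.33
Disability Insurance: 6.6% × $13,545.00 = $893.97
Total withheld: $2,460.33 + $893.97 = $3,354.30
Net pay: $13,545.00 − $3,354.30 = $10,190.70

$10,190.70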